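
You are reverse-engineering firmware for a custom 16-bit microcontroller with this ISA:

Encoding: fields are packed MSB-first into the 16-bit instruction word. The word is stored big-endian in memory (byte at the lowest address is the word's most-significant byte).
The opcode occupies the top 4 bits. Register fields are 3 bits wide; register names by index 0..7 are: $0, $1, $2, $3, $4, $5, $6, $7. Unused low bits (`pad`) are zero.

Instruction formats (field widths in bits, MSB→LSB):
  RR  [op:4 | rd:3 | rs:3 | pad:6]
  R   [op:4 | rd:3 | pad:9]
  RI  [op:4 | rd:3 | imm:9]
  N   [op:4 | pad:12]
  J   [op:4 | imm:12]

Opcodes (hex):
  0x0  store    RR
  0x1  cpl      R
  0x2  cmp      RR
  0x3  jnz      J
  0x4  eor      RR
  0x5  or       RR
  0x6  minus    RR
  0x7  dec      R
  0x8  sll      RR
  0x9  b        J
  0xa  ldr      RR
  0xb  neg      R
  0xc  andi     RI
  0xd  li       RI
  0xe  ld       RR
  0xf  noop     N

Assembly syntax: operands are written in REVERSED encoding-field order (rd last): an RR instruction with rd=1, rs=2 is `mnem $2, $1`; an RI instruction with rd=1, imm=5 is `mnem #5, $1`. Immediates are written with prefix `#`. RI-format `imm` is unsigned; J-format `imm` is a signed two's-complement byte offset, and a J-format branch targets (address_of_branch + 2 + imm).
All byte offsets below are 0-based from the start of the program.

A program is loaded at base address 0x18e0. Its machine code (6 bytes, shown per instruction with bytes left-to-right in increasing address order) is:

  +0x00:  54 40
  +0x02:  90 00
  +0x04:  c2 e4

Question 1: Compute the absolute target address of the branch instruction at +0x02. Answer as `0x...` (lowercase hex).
+0x02: 90 00 ⇒ word 0x9000 (big)
  top 4b → 0x9 → b [J]
  imm@[11:0]=0x0 ⇒ #0
  target = base 0x18e0 + off 0x02 + 2 + imm 0 = 0x18e4

0x18e4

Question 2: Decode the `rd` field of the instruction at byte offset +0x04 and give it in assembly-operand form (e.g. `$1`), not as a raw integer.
+0x04: c2 e4 ⇒ word 0xc2e4 (big)
  opcode bits[15:12]=0xc: andi/RI
  rd@[11:9]=0x1 ⇒ $1
  imm@[8:0]=0xe4 ⇒ #228

$1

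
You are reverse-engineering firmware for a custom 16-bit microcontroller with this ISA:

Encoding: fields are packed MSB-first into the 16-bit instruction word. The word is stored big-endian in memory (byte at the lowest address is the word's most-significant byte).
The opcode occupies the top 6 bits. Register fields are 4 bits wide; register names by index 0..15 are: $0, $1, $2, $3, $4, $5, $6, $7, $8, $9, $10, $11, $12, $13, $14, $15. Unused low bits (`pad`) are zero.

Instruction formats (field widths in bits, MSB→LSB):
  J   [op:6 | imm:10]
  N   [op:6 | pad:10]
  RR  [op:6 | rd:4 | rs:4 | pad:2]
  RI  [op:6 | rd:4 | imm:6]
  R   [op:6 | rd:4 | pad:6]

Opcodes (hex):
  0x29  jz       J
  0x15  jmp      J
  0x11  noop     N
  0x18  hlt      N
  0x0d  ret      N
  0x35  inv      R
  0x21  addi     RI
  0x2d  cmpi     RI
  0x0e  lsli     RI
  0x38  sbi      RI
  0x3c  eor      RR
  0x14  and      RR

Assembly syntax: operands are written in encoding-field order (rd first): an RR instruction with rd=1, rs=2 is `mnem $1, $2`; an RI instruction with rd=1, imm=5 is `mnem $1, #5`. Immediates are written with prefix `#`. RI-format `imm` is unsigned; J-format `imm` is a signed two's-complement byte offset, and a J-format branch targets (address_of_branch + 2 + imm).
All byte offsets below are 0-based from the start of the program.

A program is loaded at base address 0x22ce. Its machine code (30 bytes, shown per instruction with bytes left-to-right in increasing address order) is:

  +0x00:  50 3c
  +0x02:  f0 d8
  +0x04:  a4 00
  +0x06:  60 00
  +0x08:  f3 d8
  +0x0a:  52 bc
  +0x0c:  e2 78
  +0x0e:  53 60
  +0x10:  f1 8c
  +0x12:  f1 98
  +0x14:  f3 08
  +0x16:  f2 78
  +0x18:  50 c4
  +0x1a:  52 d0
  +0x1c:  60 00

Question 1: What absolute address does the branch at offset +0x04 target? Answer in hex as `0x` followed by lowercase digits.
+0x04: a4 00 ⇒ word 0xa400 (big)
  top 6b → 0x29 → jz [J]
  imm: (w>>0)&0x3ff=0x0 → #0
  target = base 0x22ce + off 0x04 + 2 + imm 0 = 0x22d4

0x22d4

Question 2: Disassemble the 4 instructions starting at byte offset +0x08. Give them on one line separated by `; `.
eor $15, $6; and $10, $15; sbi $9, #56; and $13, $8

[08] f3 d8 → 0xf3d8
  opcode bits[15:10]=0x3c: eor/RR
  rd: (w>>6)&0xf=0xf → $15
  rs: (w>>2)&0xf=0x6 → $6
[0a] 52 bc → 0x52bc
  opcode bits[15:10]=0x14: and/RR
  rd: (w>>6)&0xf=0xa → $10
  rs: (w>>2)&0xf=0xf → $15
[0c] e2 78 → 0xe278
  opcode bits[15:10]=0x38: sbi/RI
  rd: (w>>6)&0xf=0x9 → $9
  imm: (w>>0)&0x3f=0x38 → #56
[0e] 53 60 → 0x5360
  opcode bits[15:10]=0x14: and/RR
  rd: (w>>6)&0xf=0xd → $13
  rs: (w>>2)&0xf=0x8 → $8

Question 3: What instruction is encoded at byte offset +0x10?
eor $6, $3

@+10  big-endian(f1 8c) = 0xf18c
  opcode bits[15:10]=0x3c: eor/RR
  [9:6] rd=6 = $6
  [5:2] rs=3 = $3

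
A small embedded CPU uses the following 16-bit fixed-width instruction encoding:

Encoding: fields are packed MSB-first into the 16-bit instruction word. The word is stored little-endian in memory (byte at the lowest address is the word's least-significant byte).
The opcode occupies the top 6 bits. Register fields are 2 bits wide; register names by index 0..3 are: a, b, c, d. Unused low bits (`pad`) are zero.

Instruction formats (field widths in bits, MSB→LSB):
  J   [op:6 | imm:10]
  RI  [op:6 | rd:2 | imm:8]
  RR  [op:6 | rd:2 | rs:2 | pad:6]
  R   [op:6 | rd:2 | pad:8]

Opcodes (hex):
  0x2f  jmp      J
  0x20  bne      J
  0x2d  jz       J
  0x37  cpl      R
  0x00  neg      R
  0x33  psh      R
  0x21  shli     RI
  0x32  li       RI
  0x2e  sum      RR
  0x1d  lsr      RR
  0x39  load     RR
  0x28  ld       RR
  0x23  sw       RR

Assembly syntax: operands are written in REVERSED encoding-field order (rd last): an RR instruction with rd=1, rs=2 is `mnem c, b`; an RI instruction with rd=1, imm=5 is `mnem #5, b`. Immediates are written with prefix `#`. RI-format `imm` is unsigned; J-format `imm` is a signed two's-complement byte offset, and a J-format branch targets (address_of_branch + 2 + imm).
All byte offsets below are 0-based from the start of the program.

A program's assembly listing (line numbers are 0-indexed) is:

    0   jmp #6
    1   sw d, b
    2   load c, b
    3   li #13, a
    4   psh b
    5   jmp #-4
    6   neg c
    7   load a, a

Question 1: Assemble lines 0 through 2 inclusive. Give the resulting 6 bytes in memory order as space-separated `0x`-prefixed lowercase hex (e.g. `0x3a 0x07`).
0x06 0xbc 0xc0 0x8d 0x80 0xe5

line 0 (jmp): pack op=0x2f:6|imm=6:10 = 0xbc06; little→ 06 bc
line 1 (sw): pack op=0x23:6|rd=1:2|rs=3:2|pad=0:6 = 0x8dc0; little→ c0 8d
line 2 (load): pack op=0x39:6|rd=1:2|rs=2:2|pad=0:6 = 0xe580; little→ 80 e5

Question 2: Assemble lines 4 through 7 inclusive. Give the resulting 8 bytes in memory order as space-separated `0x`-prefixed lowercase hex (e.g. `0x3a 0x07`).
0x00 0xcd 0xfc 0xbf 0x00 0x02 0x00 0xe4

line 4 (psh): pack op=0x33:6|rd=1:2|pad=0:8 = 0xcd00; little→ 00 cd
line 5 (jmp): pack op=0x2f:6|imm=-4:10 = 0xbffc; little→ fc bf
line 6 (neg): pack op=0x0:6|rd=2:2|pad=0:8 = 0x0200; little→ 00 02
line 7 (load): pack op=0x39:6|rd=0:2|rs=0:2|pad=0:6 = 0xe400; little→ 00 e4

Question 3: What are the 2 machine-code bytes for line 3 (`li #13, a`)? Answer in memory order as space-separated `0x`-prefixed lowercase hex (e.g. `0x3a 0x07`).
0x0d 0xc8

line 3 (li): pack op=0x32:6|rd=0:2|imm=13:8 = 0xc80d; little→ 0d c8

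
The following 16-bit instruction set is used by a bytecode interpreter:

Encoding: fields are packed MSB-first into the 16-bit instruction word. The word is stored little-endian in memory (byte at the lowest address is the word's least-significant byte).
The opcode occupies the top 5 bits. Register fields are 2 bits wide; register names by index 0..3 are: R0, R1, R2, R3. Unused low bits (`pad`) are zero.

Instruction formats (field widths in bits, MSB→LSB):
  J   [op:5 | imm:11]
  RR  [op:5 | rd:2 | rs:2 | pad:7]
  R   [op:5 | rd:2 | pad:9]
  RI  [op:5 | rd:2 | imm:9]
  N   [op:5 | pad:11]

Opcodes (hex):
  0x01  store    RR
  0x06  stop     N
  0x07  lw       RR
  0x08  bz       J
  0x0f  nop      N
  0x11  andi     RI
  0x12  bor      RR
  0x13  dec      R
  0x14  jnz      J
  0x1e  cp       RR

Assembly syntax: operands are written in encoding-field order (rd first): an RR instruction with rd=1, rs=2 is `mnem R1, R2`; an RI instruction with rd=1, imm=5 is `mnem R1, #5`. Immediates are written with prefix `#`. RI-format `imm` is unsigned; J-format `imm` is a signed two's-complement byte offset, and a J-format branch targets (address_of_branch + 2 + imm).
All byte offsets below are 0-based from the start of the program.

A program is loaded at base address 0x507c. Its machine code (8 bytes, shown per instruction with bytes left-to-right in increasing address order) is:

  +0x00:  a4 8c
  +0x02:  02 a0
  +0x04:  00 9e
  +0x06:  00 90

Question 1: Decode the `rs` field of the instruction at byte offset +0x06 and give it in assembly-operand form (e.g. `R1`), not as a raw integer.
off 0x06: read 00 90 as little → 0x9000
  op=0x9000>>11=0x12 ⇒ bor (RR)
  rd: (w>>9)&0x3=0x0 → R0
  rs: (w>>7)&0x3=0x0 → R0

R0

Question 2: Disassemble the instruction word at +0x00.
+0x00: a4 8c ⇒ word 0x8ca4 (little)
  top 5b → 0x11 → andi [RI]
  rd@[10:9]=0x2 ⇒ R2
  imm@[8:0]=0xa4 ⇒ #164

andi R2, #164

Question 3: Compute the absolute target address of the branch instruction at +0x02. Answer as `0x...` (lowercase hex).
@+02  little-endian(02 a0) = 0xa002
  top 5b → 0x14 → jnz [J]
  imm: (w>>0)&0x7ff=0x2 → #2
  target = base 0x507c + off 0x02 + 2 + imm 2 = 0x5082

0x5082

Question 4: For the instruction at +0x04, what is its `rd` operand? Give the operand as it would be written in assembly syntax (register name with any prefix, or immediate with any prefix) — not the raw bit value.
@+04  little-endian(00 9e) = 0x9e00
  opcode bits[15:11]=0x13: dec/R
  [10:9] rd=3 = R3

R3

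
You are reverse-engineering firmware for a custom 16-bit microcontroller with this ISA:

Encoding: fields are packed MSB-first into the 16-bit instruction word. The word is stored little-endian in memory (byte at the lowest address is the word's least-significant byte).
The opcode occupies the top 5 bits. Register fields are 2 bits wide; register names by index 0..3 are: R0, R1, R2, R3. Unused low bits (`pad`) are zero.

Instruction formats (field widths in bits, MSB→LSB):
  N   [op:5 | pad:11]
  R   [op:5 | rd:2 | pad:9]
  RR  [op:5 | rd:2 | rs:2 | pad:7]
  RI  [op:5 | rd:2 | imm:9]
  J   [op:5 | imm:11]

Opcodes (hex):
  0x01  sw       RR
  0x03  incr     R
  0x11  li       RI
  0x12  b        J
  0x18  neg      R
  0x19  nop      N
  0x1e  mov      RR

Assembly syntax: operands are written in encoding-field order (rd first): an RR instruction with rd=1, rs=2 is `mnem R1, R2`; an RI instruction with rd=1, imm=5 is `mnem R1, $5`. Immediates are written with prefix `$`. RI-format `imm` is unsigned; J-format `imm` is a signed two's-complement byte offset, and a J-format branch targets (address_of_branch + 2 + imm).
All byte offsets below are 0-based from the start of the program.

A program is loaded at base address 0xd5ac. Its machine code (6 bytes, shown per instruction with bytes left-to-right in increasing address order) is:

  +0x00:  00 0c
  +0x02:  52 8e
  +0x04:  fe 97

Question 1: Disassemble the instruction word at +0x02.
@+02  little-endian(52 8e) = 0x8e52
  opcode bits[15:11]=0x11: li/RI
  rd: (w>>9)&0x3=0x3 → R3
  imm: (w>>0)&0x1ff=0x52 → $82

li R3, $82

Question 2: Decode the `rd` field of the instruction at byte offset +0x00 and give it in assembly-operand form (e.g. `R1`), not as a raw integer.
off 0x00: read 00 0c as little → 0x0c00
  opcode bits[15:11]=0x1: sw/RR
  rd: (w>>9)&0x3=0x2 → R2
  rs: (w>>7)&0x3=0x0 → R0

R2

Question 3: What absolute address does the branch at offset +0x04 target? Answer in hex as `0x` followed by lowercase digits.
0xd5b0

[04] fe 97 → 0x97fe
  top 5b → 0x12 → b [J]
  imm@[10:0]=0x7fe (s11→-2) ⇒ $-2
  target = base 0xd5ac + off 0x04 + 2 + imm -2 = 0xd5b0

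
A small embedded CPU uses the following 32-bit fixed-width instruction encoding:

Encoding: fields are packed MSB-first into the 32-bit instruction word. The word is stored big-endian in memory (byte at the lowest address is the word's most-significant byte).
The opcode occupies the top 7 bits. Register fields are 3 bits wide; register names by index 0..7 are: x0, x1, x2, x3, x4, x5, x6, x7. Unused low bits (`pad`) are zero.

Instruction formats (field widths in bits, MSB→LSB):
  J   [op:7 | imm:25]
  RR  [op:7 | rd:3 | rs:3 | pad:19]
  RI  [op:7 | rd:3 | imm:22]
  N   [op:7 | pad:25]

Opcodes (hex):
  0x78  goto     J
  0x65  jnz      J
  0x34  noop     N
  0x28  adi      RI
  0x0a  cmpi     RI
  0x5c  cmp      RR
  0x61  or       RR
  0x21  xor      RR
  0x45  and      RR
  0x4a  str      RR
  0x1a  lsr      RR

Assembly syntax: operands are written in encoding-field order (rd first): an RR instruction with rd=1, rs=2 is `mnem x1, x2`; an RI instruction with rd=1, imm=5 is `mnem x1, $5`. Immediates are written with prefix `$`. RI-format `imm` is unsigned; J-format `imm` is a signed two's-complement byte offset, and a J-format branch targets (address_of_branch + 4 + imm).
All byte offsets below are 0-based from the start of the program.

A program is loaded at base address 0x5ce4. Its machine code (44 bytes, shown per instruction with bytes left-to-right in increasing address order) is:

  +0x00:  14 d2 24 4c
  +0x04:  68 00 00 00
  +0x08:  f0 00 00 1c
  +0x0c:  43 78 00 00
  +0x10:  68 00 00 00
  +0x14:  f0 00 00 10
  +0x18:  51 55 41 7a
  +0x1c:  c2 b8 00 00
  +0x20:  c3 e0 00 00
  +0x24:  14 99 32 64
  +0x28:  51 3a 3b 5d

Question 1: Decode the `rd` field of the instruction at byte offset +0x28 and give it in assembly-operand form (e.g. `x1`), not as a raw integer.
x4

+0x28: 51 3a 3b 5d ⇒ word 0x513a3b5d (big)
  top 7b → 0x28 → adi [RI]
  rd@[24:22]=0x4 ⇒ x4
  imm@[21:0]=0x3a3b5d ⇒ $3816285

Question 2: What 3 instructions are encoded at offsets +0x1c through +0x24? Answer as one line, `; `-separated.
or x2, x7; or x7, x4; cmpi x2, $1651300

@+1c  big-endian(c2 b8 00 00) = 0xc2b80000
  opcode bits[31:25]=0x61: or/RR
  rd: (w>>22)&0x7=0x2 → x2
  rs: (w>>19)&0x7=0x7 → x7
@+20  big-endian(c3 e0 00 00) = 0xc3e00000
  opcode bits[31:25]=0x61: or/RR
  rd: (w>>22)&0x7=0x7 → x7
  rs: (w>>19)&0x7=0x4 → x4
@+24  big-endian(14 99 32 64) = 0x14993264
  opcode bits[31:25]=0xa: cmpi/RI
  rd: (w>>22)&0x7=0x2 → x2
  imm: (w>>0)&0x3fffff=0x193264 → $1651300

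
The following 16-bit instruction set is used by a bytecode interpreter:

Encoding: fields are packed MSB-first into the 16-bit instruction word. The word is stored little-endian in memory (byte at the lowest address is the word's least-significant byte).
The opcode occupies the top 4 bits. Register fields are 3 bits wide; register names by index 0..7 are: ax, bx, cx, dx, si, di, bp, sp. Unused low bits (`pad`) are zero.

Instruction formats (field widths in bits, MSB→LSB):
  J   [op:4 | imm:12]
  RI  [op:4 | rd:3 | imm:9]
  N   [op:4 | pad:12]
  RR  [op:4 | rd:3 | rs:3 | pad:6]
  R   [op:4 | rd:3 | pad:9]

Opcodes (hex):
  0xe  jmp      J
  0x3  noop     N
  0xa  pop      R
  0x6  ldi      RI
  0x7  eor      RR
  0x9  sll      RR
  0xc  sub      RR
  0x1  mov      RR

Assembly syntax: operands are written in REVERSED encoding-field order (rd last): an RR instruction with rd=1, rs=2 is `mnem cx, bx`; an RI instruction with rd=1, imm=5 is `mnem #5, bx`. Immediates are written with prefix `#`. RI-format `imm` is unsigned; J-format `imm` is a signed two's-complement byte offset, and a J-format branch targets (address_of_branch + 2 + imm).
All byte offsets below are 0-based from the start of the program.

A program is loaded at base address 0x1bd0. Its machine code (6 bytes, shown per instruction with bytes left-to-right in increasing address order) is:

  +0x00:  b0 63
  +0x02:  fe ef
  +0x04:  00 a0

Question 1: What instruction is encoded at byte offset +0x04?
+0x04: 00 a0 ⇒ word 0xa000 (little)
  opcode bits[15:12]=0xa: pop/R
  rd: (w>>9)&0x7=0x0 → ax

pop ax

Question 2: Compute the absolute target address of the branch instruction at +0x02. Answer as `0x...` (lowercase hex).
0x1bd2

+0x02: fe ef ⇒ word 0xeffe (little)
  top 4b → 0xe → jmp [J]
  [11:0] imm=4094 (s12→-2) = #-2
  target = base 0x1bd0 + off 0x02 + 2 + imm -2 = 0x1bd2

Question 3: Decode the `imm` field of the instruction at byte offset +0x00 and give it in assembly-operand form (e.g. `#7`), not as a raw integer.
#432

off 0x00: read b0 63 as little → 0x63b0
  opcode bits[15:12]=0x6: ldi/RI
  rd: (w>>9)&0x7=0x1 → bx
  imm: (w>>0)&0x1ff=0x1b0 → #432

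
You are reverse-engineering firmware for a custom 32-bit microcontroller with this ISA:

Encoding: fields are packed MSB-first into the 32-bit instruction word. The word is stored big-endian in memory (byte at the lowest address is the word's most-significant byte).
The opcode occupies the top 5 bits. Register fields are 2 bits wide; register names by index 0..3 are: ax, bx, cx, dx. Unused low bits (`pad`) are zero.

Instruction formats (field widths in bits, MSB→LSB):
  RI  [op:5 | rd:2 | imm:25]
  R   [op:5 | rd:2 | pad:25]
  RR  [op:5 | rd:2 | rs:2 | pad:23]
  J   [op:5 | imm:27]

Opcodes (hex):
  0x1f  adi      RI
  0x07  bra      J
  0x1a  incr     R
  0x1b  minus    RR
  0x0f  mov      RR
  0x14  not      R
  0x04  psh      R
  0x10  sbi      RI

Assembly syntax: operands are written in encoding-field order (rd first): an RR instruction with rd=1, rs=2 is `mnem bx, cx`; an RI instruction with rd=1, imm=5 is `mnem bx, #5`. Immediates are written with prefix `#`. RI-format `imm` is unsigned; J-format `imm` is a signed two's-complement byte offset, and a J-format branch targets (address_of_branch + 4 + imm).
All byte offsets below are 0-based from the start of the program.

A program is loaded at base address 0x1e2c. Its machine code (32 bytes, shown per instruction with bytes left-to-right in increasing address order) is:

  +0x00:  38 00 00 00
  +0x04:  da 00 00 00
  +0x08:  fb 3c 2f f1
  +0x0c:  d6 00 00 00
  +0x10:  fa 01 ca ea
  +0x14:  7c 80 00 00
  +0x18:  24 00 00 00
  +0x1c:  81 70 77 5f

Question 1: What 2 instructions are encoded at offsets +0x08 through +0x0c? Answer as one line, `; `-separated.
off 0x08: read fb 3c 2f f1 as big → 0xfb3c2ff1
  opcode bits[31:27]=0x1f: adi/RI
  rd: (w>>25)&0x3=0x1 → bx
  imm: (w>>0)&0x1ffffff=0x13c2ff1 → #20721649
off 0x0c: read d6 00 00 00 as big → 0xd6000000
  opcode bits[31:27]=0x1a: incr/R
  rd: (w>>25)&0x3=0x3 → dx

adi bx, #20721649; incr dx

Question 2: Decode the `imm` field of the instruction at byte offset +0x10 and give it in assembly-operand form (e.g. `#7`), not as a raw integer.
+0x10: fa 01 ca ea ⇒ word 0xfa01caea (big)
  opcode bits[31:27]=0x1f: adi/RI
  [26:25] rd=1 = bx
  [24:0] imm=117482 = #117482

#117482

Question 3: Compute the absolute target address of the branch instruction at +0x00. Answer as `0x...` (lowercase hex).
off 0x00: read 38 00 00 00 as big → 0x38000000
  top 5b → 0x7 → bra [J]
  imm: (w>>0)&0x7ffffff=0x0 → #0
  target = base 0x1e2c + off 0x00 + 4 + imm 0 = 0x1e30

0x1e30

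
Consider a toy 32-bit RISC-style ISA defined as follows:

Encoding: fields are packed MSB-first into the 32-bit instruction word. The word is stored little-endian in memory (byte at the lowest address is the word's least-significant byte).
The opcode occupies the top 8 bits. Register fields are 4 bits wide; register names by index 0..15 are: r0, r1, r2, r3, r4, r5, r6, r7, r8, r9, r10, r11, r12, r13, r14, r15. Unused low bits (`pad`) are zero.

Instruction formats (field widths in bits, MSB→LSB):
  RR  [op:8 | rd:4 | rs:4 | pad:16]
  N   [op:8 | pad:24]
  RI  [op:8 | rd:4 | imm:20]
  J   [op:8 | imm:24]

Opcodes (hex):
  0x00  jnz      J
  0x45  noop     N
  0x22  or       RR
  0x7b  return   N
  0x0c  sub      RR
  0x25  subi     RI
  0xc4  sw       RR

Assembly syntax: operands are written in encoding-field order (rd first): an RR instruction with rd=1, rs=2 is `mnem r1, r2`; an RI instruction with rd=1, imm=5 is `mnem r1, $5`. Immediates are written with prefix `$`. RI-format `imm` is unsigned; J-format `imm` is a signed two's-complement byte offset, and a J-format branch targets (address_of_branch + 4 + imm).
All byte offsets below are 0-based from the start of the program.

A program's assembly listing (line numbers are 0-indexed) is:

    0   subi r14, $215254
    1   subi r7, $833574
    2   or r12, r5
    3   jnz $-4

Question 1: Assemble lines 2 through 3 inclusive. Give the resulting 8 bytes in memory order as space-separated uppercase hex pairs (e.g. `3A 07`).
00 00 C5 22 FC FF FF 00

L2: or op=0x22:8|rd=12:4|rs=5:4|pad=0:16 ⇒ 0x22c50000 ⇒ little 00 00 c5 22
L3: jnz op=0x0:8|imm=-4:24 ⇒ 0x00fffffc ⇒ little fc ff ff 00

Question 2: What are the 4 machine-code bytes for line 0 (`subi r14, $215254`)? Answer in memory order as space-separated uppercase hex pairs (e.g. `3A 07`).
D6 48 E3 25

L0: subi op=0x25:8|rd=14:4|imm=215254:20 ⇒ 0x25e348d6 ⇒ little d6 48 e3 25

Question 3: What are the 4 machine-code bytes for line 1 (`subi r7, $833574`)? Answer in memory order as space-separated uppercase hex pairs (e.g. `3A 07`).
26 B8 7C 25

L1: subi op=0x25:8|rd=7:4|imm=833574:20 ⇒ 0x257cb826 ⇒ little 26 b8 7c 25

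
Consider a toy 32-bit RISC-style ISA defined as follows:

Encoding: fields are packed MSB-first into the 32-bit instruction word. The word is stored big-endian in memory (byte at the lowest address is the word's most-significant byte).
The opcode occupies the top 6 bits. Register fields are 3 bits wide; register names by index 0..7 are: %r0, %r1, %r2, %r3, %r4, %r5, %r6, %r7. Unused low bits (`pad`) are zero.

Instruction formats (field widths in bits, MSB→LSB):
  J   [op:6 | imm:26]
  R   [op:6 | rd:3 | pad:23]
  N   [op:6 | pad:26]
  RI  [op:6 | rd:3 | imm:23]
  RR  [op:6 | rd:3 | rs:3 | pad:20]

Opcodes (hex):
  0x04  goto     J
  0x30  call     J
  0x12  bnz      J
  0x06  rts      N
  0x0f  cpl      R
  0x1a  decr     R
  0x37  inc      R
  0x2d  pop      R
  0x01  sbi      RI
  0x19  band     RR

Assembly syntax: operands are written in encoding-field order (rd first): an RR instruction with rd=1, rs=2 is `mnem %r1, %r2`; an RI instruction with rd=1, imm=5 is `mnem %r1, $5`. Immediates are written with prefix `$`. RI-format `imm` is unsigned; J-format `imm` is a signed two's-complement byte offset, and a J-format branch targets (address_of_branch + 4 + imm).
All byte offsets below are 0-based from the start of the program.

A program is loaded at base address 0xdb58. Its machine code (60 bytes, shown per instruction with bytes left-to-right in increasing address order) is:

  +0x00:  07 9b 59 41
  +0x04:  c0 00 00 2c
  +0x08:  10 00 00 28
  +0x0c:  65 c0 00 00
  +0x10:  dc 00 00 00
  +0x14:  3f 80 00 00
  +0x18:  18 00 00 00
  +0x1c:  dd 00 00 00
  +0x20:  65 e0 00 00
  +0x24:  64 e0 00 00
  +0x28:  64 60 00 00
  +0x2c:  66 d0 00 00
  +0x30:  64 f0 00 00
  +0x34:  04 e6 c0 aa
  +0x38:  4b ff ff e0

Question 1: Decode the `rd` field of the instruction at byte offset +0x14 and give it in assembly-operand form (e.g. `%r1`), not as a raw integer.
[14] 3f 80 00 00 → 0x3f800000
  opcode bits[31:26]=0xf: cpl/R
  [25:23] rd=7 = %r7

%r7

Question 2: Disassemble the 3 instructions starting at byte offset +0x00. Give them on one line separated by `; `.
[00] 07 9b 59 41 → 0x079b5941
  op=0x079b5941>>26=0x1 ⇒ sbi (RI)
  rd@[25:23]=0x7 ⇒ %r7
  imm@[22:0]=0x1b5941 ⇒ $1792321
[04] c0 00 00 2c → 0xc000002c
  op=0xc000002c>>26=0x30 ⇒ call (J)
  imm@[25:0]=0x2c ⇒ $44
[08] 10 00 00 28 → 0x10000028
  op=0x10000028>>26=0x4 ⇒ goto (J)
  imm@[25:0]=0x28 ⇒ $40

sbi %r7, $1792321; call $44; goto $40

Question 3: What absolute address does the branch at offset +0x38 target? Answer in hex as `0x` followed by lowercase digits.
0xdb74

[38] 4b ff ff e0 → 0x4bffffe0
  top 6b → 0x12 → bnz [J]
  imm: (w>>0)&0x3ffffff=0x3ffffe0 (s26→-32) → $-32
  target = base 0xdb58 + off 0x38 + 4 + imm -32 = 0xdb74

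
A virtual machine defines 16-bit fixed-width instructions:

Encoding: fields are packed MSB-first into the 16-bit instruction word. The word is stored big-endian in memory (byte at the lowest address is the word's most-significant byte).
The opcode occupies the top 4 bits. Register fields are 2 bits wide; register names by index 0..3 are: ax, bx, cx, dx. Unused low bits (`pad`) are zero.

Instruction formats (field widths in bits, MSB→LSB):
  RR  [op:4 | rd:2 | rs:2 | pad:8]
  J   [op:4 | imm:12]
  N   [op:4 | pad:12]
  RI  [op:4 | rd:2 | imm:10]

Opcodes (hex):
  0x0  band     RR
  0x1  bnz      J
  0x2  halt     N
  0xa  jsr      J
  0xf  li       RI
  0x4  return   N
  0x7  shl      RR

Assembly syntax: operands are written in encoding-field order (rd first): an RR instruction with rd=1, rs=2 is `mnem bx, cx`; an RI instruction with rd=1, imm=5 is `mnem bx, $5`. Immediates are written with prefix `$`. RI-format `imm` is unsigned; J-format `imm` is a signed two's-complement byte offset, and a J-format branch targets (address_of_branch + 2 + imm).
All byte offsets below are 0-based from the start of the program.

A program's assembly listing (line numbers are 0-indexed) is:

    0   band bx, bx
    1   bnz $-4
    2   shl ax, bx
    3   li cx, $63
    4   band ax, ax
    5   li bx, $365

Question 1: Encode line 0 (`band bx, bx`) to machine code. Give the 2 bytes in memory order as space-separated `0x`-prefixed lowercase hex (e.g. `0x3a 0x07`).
L0: band op=0x0:4|rd=1:2|rs=1:2|pad=0:8 ⇒ 0x0500 ⇒ big 05 00

0x05 0x00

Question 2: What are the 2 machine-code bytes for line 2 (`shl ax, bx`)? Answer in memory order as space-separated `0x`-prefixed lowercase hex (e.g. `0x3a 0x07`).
2. shl fields op=0x7:4|rd=0:2|rs=1:2|pad=0:8 → word 7100h → 71 00

0x71 0x00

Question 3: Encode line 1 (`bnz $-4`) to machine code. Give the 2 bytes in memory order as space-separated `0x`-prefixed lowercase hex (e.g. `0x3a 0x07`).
L1: bnz op=0x1:4|imm=-4:12 ⇒ 0x1ffc ⇒ big 1f fc

0x1f 0xfc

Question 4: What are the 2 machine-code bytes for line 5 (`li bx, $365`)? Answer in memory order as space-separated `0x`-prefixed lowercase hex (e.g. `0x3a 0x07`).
0xf5 0x6d

line 5 (li): pack op=0xf:4|rd=1:2|imm=365:10 = 0xf56d; big→ f5 6d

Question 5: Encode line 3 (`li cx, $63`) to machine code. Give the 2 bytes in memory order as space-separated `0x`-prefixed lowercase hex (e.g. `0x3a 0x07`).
line 3 (li): pack op=0xf:4|rd=2:2|imm=63:10 = 0xf83f; big→ f8 3f

0xf8 0x3f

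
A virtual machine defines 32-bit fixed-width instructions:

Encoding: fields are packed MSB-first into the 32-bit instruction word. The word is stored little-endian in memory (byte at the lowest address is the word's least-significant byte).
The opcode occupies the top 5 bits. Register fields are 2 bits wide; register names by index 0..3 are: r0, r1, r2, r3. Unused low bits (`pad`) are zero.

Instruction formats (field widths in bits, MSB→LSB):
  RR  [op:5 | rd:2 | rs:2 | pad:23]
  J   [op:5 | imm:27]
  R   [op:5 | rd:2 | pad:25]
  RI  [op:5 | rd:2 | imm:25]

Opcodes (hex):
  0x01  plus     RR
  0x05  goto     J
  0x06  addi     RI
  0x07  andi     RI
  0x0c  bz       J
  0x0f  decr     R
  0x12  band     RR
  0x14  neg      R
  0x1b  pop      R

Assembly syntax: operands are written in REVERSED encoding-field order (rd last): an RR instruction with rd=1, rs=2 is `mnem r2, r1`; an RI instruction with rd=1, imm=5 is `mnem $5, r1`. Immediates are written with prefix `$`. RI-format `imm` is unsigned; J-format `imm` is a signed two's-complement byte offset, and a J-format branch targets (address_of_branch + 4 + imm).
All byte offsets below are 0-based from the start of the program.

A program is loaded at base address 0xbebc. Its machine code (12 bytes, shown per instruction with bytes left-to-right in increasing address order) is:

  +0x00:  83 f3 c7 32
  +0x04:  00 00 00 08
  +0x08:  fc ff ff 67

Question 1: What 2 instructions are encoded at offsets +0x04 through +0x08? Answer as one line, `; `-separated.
off 0x04: read 00 00 00 08 as little → 0x08000000
  top 5b → 0x1 → plus [RR]
  rd: (w>>25)&0x3=0x0 → r0
  rs: (w>>23)&0x3=0x0 → r0
off 0x08: read fc ff ff 67 as little → 0x67fffffc
  top 5b → 0xc → bz [J]
  imm: (w>>0)&0x7ffffff=0x7fffffc (s27→-4) → $-4

plus r0, r0; bz $-4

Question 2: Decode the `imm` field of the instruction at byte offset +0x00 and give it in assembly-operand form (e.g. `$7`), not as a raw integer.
[00] 83 f3 c7 32 → 0x32c7f383
  top 5b → 0x6 → addi [RI]
  rd: (w>>25)&0x3=0x1 → r1
  imm: (w>>0)&0x1ffffff=0xc7f383 → $13104003

$13104003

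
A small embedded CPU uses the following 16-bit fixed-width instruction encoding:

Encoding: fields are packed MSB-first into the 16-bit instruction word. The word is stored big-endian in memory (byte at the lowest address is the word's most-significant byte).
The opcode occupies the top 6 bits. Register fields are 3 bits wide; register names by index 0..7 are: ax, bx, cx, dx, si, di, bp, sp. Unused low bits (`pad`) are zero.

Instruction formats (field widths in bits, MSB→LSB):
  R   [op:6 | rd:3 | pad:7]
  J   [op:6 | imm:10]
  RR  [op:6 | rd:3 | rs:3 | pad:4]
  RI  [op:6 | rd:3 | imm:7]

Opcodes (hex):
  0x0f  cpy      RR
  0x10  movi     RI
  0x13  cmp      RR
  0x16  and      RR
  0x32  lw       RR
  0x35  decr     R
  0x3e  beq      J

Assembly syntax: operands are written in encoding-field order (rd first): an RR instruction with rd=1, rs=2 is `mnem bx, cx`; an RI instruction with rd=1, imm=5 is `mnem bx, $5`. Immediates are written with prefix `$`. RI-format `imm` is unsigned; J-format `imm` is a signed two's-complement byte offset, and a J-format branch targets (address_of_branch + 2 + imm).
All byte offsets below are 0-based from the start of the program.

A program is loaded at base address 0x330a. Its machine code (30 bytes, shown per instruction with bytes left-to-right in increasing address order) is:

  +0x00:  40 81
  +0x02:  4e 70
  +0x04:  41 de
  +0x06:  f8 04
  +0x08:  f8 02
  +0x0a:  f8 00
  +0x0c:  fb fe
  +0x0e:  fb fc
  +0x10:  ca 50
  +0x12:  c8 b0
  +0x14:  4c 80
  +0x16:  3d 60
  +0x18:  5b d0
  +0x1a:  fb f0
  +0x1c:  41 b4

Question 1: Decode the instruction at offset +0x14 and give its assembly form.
[14] 4c 80 → 0x4c80
  top 6b → 0x13 → cmp [RR]
  [9:7] rd=1 = bx
  [6:4] rs=0 = ax

cmp bx, ax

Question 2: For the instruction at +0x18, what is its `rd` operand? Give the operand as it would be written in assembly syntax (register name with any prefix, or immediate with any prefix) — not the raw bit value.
[18] 5b d0 → 0x5bd0
  op=0x5bd0>>10=0x16 ⇒ and (RR)
  rd@[9:7]=0x7 ⇒ sp
  rs@[6:4]=0x5 ⇒ di

sp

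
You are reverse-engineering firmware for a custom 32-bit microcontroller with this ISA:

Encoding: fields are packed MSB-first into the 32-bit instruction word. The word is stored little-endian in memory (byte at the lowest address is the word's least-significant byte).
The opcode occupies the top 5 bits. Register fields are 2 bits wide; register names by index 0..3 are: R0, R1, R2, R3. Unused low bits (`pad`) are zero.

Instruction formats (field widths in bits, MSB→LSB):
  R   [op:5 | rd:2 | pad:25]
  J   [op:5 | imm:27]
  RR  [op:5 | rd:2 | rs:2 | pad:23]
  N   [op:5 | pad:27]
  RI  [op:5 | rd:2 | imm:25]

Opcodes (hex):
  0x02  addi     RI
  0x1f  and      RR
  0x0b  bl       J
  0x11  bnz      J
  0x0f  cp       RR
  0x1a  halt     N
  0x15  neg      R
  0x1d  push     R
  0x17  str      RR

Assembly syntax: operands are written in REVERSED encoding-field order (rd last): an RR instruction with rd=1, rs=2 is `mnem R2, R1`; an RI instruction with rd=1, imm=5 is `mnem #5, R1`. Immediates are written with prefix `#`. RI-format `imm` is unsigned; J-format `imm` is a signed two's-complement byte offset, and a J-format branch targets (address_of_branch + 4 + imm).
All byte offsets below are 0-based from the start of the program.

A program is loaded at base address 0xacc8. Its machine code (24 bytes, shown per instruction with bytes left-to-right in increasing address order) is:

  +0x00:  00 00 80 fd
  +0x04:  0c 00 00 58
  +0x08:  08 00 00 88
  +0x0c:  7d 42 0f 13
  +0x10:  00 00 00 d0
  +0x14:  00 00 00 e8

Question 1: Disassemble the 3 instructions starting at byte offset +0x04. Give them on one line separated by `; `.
bl #12; bnz #8; addi #17777277, R1

off 0x04: read 0c 00 00 58 as little → 0x5800000c
  top 5b → 0xb → bl [J]
  [26:0] imm=12 = #12
off 0x08: read 08 00 00 88 as little → 0x88000008
  top 5b → 0x11 → bnz [J]
  [26:0] imm=8 = #8
off 0x0c: read 7d 42 0f 13 as little → 0x130f427d
  top 5b → 0x2 → addi [RI]
  [26:25] rd=1 = R1
  [24:0] imm=17777277 = #17777277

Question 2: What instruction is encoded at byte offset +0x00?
[00] 00 00 80 fd → 0xfd800000
  top 5b → 0x1f → and [RR]
  rd: (w>>25)&0x3=0x2 → R2
  rs: (w>>23)&0x3=0x3 → R3

and R3, R2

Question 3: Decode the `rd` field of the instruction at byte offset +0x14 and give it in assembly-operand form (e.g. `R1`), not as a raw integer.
R0

off 0x14: read 00 00 00 e8 as little → 0xe8000000
  top 5b → 0x1d → push [R]
  rd@[26:25]=0x0 ⇒ R0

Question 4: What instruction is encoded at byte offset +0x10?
halt

[10] 00 00 00 d0 → 0xd0000000
  op=0xd0000000>>27=0x1a ⇒ halt (N)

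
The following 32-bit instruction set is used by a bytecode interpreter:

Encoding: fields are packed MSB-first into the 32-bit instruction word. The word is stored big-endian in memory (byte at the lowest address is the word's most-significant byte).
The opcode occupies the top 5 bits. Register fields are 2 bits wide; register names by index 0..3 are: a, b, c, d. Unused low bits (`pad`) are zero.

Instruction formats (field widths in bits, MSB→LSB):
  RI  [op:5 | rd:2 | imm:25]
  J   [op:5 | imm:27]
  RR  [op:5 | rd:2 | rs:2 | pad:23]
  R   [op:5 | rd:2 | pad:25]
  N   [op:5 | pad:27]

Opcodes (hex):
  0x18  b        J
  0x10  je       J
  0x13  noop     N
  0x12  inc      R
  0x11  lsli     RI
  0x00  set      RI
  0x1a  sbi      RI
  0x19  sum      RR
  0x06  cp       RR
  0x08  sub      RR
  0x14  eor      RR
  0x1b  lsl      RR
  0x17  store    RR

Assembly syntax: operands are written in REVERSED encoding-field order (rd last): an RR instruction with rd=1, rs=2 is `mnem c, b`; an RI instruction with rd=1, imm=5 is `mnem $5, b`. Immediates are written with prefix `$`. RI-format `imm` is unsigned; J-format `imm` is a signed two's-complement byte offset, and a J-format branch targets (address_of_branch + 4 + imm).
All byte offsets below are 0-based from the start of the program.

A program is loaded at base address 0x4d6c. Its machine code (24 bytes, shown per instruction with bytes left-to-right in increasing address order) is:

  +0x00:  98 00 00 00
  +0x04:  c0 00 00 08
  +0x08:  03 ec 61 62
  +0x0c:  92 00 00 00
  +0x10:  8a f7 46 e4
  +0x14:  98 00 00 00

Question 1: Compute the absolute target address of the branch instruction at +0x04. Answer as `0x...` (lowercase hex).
0x4d7c

+0x04: c0 00 00 08 ⇒ word 0xc0000008 (big)
  op=0xc0000008>>27=0x18 ⇒ b (J)
  imm@[26:0]=0x8 ⇒ $8
  target = base 0x4d6c + off 0x04 + 4 + imm 8 = 0x4d7c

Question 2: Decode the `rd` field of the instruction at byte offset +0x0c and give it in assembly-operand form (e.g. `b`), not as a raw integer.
off 0x0c: read 92 00 00 00 as big → 0x92000000
  op=0x92000000>>27=0x12 ⇒ inc (R)
  rd@[26:25]=0x1 ⇒ b

b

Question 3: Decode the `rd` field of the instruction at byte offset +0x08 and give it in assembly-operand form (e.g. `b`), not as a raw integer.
b

@+08  big-endian(03 ec 61 62) = 0x03ec6162
  top 5b → 0x0 → set [RI]
  rd: (w>>25)&0x3=0x1 → b
  imm: (w>>0)&0x1ffffff=0x1ec6162 → $32268642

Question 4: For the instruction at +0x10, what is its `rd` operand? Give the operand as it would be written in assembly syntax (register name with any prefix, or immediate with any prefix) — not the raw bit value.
b

+0x10: 8a f7 46 e4 ⇒ word 0x8af746e4 (big)
  top 5b → 0x11 → lsli [RI]
  rd: (w>>25)&0x3=0x1 → b
  imm: (w>>0)&0x1ffffff=0xf746e4 → $16205540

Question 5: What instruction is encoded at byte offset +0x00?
off 0x00: read 98 00 00 00 as big → 0x98000000
  top 5b → 0x13 → noop [N]

noop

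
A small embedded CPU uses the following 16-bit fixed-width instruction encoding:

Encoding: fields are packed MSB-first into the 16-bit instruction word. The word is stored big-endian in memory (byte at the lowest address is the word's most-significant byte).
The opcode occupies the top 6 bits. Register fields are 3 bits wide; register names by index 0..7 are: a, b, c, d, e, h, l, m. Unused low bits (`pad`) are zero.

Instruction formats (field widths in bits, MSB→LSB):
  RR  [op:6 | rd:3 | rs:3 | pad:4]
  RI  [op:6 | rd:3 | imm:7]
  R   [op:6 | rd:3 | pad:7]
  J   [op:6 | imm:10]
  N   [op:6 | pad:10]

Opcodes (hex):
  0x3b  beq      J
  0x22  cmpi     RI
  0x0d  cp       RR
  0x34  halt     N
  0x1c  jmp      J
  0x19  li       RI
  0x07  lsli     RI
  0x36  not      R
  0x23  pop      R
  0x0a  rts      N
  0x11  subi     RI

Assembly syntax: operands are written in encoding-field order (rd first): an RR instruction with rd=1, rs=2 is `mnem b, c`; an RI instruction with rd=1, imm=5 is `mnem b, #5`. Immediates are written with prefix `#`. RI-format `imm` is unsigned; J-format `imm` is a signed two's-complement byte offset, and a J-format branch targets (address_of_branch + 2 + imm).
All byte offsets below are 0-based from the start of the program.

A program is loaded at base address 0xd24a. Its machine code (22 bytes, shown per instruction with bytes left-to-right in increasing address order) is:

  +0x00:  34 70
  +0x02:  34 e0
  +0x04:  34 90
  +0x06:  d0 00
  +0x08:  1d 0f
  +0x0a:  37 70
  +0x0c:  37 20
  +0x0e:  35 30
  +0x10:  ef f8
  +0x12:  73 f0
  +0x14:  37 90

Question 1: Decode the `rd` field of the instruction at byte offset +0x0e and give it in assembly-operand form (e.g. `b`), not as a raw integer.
c

off 0x0e: read 35 30 as big → 0x3530
  opcode bits[15:10]=0xd: cp/RR
  [9:7] rd=2 = c
  [6:4] rs=3 = d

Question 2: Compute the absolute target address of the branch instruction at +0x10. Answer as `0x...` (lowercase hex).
[10] ef f8 → 0xeff8
  op=0xeff8>>10=0x3b ⇒ beq (J)
  [9:0] imm=1016 (s10→-8) = #-8
  target = base 0xd24a + off 0x10 + 2 + imm -8 = 0xd254

0xd254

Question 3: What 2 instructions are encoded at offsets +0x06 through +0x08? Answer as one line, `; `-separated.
+0x06: d0 00 ⇒ word 0xd000 (big)
  top 6b → 0x34 → halt [N]
+0x08: 1d 0f ⇒ word 0x1d0f (big)
  top 6b → 0x7 → lsli [RI]
  [9:7] rd=2 = c
  [6:0] imm=15 = #15

halt; lsli c, #15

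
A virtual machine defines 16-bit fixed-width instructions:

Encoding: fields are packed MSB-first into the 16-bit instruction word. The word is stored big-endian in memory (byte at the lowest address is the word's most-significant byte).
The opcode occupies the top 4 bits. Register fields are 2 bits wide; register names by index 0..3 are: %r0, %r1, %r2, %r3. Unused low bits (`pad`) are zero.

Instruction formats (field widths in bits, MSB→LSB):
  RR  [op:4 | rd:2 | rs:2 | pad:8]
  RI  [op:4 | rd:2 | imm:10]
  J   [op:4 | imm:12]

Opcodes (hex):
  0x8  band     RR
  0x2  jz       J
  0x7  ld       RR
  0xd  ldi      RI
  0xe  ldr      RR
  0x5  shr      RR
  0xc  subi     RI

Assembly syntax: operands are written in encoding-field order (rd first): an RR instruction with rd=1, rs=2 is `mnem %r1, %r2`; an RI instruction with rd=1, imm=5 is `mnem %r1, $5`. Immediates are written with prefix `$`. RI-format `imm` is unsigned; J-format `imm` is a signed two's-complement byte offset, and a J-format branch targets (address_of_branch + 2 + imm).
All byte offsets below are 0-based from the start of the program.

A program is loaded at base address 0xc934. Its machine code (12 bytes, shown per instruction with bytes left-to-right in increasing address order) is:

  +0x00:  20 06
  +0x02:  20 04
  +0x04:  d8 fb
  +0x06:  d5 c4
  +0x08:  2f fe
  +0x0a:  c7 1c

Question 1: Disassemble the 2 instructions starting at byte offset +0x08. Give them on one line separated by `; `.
+0x08: 2f fe ⇒ word 0x2ffe (big)
  op=0x2ffe>>12=0x2 ⇒ jz (J)
  [11:0] imm=4094 (s12→-2) = $-2
+0x0a: c7 1c ⇒ word 0xc71c (big)
  op=0xc71c>>12=0xc ⇒ subi (RI)
  [11:10] rd=1 = %r1
  [9:0] imm=796 = $796

jz $-2; subi %r1, $796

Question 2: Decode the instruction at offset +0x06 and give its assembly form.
[06] d5 c4 → 0xd5c4
  op=0xd5c4>>12=0xd ⇒ ldi (RI)
  rd: (w>>10)&0x3=0x1 → %r1
  imm: (w>>0)&0x3ff=0x1c4 → $452

ldi %r1, $452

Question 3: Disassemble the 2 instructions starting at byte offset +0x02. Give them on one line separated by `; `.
@+02  big-endian(20 04) = 0x2004
  op=0x2004>>12=0x2 ⇒ jz (J)
  imm: (w>>0)&0xfff=0x4 → $4
@+04  big-endian(d8 fb) = 0xd8fb
  op=0xd8fb>>12=0xd ⇒ ldi (RI)
  rd: (w>>10)&0x3=0x2 → %r2
  imm: (w>>0)&0x3ff=0xfb → $251

jz $4; ldi %r2, $251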